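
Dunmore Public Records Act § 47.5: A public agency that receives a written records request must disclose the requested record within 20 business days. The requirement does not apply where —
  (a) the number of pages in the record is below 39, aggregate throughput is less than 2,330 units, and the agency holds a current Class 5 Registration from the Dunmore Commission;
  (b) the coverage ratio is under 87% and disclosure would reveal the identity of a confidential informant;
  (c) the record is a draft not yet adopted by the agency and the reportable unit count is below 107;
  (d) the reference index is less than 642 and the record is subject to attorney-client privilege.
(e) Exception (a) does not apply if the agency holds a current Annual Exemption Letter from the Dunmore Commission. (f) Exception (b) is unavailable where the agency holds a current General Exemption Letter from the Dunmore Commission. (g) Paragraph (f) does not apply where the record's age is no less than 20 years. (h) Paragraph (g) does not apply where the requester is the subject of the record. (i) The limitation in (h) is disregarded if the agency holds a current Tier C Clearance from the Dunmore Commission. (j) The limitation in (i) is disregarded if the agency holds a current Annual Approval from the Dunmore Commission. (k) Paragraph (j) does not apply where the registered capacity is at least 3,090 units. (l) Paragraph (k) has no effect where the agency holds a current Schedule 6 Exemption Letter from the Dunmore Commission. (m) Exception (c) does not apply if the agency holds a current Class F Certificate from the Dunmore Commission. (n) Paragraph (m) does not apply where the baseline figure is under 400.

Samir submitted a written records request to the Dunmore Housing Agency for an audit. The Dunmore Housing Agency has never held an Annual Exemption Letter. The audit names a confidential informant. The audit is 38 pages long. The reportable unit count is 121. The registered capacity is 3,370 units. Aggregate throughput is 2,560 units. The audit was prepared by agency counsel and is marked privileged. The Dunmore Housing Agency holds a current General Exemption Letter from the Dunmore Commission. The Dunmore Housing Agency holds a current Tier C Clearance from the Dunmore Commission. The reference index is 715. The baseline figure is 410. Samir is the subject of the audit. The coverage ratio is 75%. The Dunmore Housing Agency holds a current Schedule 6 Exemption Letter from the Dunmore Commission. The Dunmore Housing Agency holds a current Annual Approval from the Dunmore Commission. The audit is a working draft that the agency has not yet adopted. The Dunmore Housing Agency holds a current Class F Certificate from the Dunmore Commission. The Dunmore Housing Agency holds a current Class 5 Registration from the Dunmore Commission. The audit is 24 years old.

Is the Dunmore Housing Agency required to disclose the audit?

Yes — the Dunmore Housing Agency must disclose the audit.

Exception (a) requires that aggregate throughput is less than 2,330 units; but aggregate throughput is 2,560 units, not less than 2,330 units, so (a) is unavailable.
All of (b)'s requirements are met (the coverage ratio is 75%, under the 87% limit; the audit names a confidential informant). But applying paragraphs (f)–(l): (f) operates against (b): a current General Exemption Letter is held. (g) would limit (f) — the record's age is 24 years, meeting the 20 years threshold — but (h) sets (g) aside: (h) is engaged — Samir is the subject of the audit. (i) operates (a current Tier C Clearance is held), but is displaced by (j): (j) is triggered — a current Annual Approval is held. (k) is triggered (the registered capacity is 3,370 units, meeting the 3,090 units threshold), but is displaced by (l): (l) is triggered — a current Schedule 6 Exemption Letter is held. So (b) is unavailable.
Exception (c) does not apply: the reportable unit count is 121, not below 107.
Exception (d) requires that the reference index is less than 642; but the reference index is 715, not less than 642, so (d) is unavailable.
No exception applies. The general rule governs.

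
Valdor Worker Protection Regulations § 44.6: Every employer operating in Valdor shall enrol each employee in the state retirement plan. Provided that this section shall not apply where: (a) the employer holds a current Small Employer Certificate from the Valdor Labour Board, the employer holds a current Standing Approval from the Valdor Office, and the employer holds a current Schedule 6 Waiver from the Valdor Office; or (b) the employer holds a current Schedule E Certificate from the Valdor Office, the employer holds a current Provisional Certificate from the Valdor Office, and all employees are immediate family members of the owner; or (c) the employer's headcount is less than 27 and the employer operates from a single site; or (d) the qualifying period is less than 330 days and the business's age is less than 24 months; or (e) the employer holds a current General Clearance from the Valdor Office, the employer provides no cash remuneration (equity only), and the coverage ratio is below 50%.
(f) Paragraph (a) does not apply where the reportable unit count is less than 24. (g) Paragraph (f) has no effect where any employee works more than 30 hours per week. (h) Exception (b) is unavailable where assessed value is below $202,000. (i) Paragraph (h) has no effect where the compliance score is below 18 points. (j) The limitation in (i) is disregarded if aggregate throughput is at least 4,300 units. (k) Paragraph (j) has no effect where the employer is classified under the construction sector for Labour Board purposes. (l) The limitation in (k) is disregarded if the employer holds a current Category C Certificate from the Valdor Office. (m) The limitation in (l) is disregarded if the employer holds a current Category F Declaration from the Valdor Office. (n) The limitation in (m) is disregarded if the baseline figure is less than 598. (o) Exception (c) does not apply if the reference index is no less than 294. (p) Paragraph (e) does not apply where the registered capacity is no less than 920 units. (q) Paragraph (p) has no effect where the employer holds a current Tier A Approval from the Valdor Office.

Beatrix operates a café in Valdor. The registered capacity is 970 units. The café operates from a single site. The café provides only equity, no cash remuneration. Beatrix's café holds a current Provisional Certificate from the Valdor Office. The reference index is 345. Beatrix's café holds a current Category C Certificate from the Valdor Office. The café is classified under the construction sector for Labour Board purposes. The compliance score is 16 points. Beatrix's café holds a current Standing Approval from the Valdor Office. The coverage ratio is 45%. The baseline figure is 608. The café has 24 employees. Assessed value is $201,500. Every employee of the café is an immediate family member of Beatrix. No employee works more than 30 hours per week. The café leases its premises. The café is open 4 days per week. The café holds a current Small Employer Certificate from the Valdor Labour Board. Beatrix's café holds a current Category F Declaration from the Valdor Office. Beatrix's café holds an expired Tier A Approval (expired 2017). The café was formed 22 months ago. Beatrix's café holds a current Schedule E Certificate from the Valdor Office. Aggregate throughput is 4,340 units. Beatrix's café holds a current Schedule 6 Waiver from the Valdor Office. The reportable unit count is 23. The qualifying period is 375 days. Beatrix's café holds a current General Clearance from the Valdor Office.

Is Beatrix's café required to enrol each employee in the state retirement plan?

No — exception (b) applies; Beatrix's café is not required to enrol each employee in the state retirement plan.

All of (a)'s requirements are met (a current Small Employer Certificate is held; a current Standing Approval is held; a current Schedule 6 Waiver is held). Turning to paragraphs (f)–(g): (f) operates against (a): the reportable unit count is 23, less than the 24 limit. (g) is not engaged (no employee exceeds 30 hours/week), so (f) stands. So (a) is unavailable.
Exception (b)'s conditions are all satisfied: a current Schedule E Certificate is held; a current Provisional Certificate is held; every employee is an immediate family member. As to paragraphs (h)–(n): (h) would limit (b) — assessed value is $201,500, below the $202,000 limit — but (i) sets (h) aside: (i) applies — the compliance score is 16 points, below the 18 points limit. (j) would limit (i) — aggregate throughput is 4,340 units, meeting the 4,300 units threshold — but (k) sets (j) aside: (k) operates against (j): the café is classified under the construction sector. (l) operates (a current Category C Certificate is held), but yields to (m): (m) operates against (l): a current Category F Declaration is held. (n), which would lift (m), does not operate here — the baseline figure is 608, not less than 598. So (b) applies.
Exception (c)'s conditions are all satisfied: the employer's headcount is 24, less than the 27 limit; the employer operates from a single site. But applying paragraph (o): (o) operates against (c): the reference index is 345, meeting the 294 threshold. So (c) is unavailable.
Exception (d) fails — the qualifying period is 375 days, not less than 330 days.
All of (e)'s requirements are met (a current General Clearance is held; remuneration is equity-only; the coverage ratio is 45%, below the 50% limit). Turning to paragraphs (p)–(q): (p) operates against (e): the registered capacity is 970 units, meeting the 920 units threshold. (q), which would lift (p), does not operate here — the Tier A Approval is not current. So (e) is unavailable.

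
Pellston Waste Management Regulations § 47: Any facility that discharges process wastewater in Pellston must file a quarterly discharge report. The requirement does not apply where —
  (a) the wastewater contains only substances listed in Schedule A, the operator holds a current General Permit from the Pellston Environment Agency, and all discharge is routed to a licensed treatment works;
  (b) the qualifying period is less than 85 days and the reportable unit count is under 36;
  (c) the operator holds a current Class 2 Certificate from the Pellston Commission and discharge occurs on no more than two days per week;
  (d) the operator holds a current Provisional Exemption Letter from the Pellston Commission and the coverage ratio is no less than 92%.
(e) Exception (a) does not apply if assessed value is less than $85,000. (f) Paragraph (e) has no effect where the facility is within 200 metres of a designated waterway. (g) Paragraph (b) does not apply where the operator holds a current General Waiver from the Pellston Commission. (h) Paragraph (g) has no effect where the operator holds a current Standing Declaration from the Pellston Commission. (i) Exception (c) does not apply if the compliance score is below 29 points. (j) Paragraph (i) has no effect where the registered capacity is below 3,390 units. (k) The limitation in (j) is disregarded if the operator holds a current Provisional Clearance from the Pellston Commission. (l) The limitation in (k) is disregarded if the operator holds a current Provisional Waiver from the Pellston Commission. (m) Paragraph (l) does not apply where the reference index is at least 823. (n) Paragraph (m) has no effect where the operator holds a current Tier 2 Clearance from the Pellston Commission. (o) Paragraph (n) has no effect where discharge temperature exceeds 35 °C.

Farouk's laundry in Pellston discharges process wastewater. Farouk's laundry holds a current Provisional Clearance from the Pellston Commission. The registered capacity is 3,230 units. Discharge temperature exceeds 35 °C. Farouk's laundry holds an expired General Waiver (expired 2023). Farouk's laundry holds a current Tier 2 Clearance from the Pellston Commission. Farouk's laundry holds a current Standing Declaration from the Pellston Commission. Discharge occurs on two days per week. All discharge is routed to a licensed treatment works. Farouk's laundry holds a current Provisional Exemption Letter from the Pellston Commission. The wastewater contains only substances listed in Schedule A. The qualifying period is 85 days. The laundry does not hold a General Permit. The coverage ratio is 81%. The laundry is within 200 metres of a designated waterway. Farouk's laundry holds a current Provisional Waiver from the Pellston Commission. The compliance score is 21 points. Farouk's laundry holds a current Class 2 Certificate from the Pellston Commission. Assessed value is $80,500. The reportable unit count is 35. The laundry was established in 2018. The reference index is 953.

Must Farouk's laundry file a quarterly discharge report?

Exception (a) fails — no General Permit is held.
Exception (b) requires that the qualifying period is less than 85 days; but the qualifying period is 85 days, not less than 85 days, so (b) is unavailable.
Exception (c) is satisfied on its face — a current Class 2 Certificate is held; discharge occurs on no more than two days per week. Turning to paragraphs (i)–(o): (i) is triggered — the compliance score is 21 points, below the 29 points limit. (j) operates (the registered capacity is 3,230 units, below the 3,390 units limit), but is overridden by (k): (k) operates against (j): a current Provisional Clearance is held. (l) would limit (k) — a current Provisional Waiver is held — but (m) sets (l) aside: (m) is triggered — the reference index is 953, meeting the 823 threshold. (n) is triggered (a current Tier 2 Clearance is held), but is displaced by (o): (o) is engaged — discharge temperature exceeds 35 °C. So (c) is unavailable.
Exception (d) does not apply: the coverage ratio is 81%, short of 92%.
No exception displaces § 47.

Yes — Farouk's laundry must file a quarterly discharge report.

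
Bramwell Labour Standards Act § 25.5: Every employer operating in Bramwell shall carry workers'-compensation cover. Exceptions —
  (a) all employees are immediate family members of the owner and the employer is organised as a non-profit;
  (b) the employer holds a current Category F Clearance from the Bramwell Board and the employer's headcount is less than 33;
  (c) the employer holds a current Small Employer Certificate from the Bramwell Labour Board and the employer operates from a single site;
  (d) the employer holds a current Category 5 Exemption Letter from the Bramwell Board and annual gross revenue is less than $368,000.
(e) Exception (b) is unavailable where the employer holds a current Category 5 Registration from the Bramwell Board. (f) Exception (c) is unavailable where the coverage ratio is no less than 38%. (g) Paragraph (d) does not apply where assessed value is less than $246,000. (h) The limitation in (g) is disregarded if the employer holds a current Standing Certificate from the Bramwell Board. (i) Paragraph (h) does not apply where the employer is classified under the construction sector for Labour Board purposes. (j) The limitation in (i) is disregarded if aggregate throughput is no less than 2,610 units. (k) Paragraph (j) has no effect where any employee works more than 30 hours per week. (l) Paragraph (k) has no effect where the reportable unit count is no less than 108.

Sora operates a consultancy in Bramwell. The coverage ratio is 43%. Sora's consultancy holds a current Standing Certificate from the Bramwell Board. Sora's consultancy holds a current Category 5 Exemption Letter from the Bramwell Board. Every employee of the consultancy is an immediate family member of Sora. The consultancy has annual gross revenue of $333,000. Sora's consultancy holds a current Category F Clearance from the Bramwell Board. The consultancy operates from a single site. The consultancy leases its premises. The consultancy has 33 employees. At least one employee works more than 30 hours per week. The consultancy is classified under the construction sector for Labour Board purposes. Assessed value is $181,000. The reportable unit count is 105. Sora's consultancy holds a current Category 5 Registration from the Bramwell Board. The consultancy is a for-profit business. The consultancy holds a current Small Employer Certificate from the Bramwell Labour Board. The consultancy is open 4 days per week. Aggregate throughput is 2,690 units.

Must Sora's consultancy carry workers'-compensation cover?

Yes — Sora's consultancy must carry workers'-compensation cover.

Exception (a) does not apply: the employer is for-profit.
Exception (b) fails — the employer's headcount is 33, not less than 33.
All of (c)'s requirements are met (a current Small Employer Certificate is held; the employer operates from a single site). But applying paragraph (f): (f) operates against (c): the coverage ratio is 43%, meeting the 38% threshold. Exception (c) does not apply.
Exception (d)'s conditions are all satisfied: a current Category 5 Exemption Letter is held; annual gross revenue is $333,000, less than the $368,000 limit. But: (g) operates against (d): assessed value is $181,000, less than the $246,000 limit. (h) would limit (g) — a current Standing Certificate is held — but (i) sets (h) aside: (i) operates against (h): the consultancy is classified under the construction sector. (j) would limit (i) — aggregate throughput is 2,690 units, meeting the 2,610 units threshold — but (k) sets (j) aside: (k) operates — at least one employee exceeds 30 hours/week. (l) does not operate here (the reportable unit count is 105, short of 108), so (k) stands. Exception (d) does not apply.
No exception applies. The general rule governs.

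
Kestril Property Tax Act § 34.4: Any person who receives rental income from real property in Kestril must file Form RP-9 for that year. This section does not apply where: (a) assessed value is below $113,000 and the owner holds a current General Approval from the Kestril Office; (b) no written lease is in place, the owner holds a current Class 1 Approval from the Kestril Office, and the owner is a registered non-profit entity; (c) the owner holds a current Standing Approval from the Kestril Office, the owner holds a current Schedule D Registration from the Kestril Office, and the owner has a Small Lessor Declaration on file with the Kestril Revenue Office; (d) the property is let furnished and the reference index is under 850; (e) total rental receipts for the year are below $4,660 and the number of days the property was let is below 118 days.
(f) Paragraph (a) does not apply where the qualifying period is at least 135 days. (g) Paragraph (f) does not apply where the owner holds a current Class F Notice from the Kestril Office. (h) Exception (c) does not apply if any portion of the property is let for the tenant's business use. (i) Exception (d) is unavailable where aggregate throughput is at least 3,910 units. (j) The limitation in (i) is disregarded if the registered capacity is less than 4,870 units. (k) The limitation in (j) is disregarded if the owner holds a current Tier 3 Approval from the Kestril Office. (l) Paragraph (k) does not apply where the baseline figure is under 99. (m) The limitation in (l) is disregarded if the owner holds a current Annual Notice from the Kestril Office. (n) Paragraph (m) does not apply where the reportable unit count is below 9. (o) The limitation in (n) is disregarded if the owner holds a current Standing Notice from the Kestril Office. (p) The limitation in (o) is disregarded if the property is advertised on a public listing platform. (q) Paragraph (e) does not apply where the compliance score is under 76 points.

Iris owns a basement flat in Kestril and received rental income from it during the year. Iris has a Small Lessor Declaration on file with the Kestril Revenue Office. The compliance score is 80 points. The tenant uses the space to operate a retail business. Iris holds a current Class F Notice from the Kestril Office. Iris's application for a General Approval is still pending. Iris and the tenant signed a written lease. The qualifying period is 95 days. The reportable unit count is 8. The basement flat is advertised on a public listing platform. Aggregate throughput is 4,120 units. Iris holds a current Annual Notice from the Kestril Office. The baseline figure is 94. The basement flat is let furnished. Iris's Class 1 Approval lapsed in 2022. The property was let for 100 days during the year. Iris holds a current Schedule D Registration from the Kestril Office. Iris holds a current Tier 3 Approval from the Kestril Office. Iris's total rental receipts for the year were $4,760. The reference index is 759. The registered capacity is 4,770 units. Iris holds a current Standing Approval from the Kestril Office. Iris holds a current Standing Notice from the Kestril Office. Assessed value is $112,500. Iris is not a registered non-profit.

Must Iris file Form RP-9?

No — exception (d) applies; Iris is not required to file Form RP-9.

Exception (a) does not apply: the General Approval is not current.
Exception (b) fails — a written lease is in place.
All of (c)'s requirements are met (a current Standing Approval is held; a current Schedule D Registration is held; a Small Lessor Declaration is on file). However, paragraph (h) must be considered: (h) is engaged — the space is let for business use. (c) is therefore removed.
Exception (d) is satisfied on its face — the property is let furnished; the reference index is 759, under the 850 limit. Applying paragraphs (i)–(p): (i) would limit (d) — aggregate throughput is 4,120 units, meeting the 3,910 units threshold — but (j) sets (i) aside: (j) operates against (i): the registered capacity is 4,770 units, less than the 4,870 units limit. (k) would limit (j) — a current Tier 3 Approval is held — but (l) sets (k) aside: (l) operates — the baseline figure is 94, under the 99 limit. (m) would limit (l) — a current Annual Notice is held — but (n) sets (m) aside: (n) operates against (m): the reportable unit count is 8, below the 9 limit. (o) would limit (n) — a current Standing Notice is held — but (p) sets (o) aside: (p) operates against (o): the property is publicly advertised. (d) remains available.
Exception (e) requires that total rental receipts for the year are below $4,660; but total rental receipts for the year are $4,760, not below $4,660, so (e) is unavailable.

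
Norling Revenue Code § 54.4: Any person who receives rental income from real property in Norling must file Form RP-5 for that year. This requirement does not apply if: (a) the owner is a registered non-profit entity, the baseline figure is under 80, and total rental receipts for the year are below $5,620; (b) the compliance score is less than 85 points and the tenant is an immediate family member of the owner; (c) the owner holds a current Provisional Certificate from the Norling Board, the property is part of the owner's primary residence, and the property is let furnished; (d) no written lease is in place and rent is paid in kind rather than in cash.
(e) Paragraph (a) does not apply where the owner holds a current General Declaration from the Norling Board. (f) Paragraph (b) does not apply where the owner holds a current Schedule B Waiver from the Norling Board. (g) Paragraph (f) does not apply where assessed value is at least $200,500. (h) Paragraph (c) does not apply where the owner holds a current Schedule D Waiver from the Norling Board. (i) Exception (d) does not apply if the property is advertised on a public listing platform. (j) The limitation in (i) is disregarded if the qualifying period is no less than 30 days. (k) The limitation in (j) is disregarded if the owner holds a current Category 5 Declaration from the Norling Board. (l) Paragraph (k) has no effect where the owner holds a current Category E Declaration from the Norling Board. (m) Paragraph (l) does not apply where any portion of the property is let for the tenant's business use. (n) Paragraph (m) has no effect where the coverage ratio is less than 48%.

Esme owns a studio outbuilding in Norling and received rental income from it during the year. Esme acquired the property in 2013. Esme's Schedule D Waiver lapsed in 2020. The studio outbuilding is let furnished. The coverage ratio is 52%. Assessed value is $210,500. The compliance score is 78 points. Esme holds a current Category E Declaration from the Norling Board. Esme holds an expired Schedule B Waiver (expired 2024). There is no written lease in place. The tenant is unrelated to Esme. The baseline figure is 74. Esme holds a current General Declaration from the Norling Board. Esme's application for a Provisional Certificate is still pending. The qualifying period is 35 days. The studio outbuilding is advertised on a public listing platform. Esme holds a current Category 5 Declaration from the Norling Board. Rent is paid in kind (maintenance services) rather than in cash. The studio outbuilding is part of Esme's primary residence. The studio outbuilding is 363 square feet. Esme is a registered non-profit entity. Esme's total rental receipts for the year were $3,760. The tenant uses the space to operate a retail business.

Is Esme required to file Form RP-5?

Exception (a): Esme is a registered non-profit; the baseline figure is 74, under the 80 limit; total rental receipts for the year are $3,760, below the $5,620 limit — every condition holds. But: (e) operates against (a): a current General Declaration is held. (a) is therefore removed.
Exception (b) requires that the tenant is an immediate family member of the owner; but the tenant is unrelated to the owner, so (b) is unavailable.
Exception (c) fails — the Provisional Certificate is not current.
Exception (d): there is no written lease; rent is paid in kind — every condition holds. Turning to paragraphs (i)–(n): (i) is engaged — the property is publicly advertised. (j) would limit (i) — the qualifying period is 35 days, meeting the 30 days threshold — but (k) sets (j) aside: (k) operates against (j): a current Category 5 Declaration is held. (l) operates (a current Category E Declaration is held), but is overridden by (m): (m) operates against (l): the space is let for business use. (n), which would lift (m), is inapplicable — the coverage ratio is 52%, not less than 48%. (d) is therefore removed.
No exception applies. The general rule governs.

Yes — Esme must file Form RP-5.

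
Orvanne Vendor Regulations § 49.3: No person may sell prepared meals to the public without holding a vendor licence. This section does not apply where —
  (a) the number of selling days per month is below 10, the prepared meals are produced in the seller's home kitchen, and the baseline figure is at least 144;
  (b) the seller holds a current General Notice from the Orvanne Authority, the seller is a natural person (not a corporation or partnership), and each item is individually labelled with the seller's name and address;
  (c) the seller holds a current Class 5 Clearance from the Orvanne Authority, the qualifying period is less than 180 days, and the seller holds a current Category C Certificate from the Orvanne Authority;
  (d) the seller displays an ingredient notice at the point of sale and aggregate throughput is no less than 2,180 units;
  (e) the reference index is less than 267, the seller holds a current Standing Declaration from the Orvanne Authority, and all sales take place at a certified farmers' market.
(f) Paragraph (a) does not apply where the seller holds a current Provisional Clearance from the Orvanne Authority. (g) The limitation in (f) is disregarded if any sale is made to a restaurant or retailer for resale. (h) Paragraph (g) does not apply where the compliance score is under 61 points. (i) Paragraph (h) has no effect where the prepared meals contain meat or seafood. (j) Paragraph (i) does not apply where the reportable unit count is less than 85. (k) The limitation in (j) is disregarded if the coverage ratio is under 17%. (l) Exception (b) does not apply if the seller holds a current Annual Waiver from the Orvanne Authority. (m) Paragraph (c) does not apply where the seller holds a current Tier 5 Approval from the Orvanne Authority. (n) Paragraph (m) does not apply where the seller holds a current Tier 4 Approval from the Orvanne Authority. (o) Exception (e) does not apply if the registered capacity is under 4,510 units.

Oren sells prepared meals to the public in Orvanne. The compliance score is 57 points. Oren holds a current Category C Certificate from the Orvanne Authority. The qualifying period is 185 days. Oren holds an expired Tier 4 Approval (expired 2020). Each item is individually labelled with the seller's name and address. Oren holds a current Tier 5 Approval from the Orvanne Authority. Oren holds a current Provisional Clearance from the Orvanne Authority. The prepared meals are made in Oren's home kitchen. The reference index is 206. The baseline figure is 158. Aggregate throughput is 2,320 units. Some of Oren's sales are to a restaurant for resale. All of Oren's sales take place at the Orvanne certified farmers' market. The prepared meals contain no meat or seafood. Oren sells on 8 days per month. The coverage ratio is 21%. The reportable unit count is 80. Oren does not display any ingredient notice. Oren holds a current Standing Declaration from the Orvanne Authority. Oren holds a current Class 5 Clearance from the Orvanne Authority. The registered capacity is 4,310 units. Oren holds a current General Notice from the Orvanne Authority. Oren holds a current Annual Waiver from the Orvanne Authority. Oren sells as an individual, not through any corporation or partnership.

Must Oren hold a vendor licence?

Exception (a)'s conditions are all satisfied: the number of selling days per month is 8, below the 10 limit; the prepared meals are home-kitchen produced; the baseline figure is 158, meeting the 144 threshold. Turning to paragraphs (f)–(k): (f) operates — a current Provisional Clearance is held. (g) operates (some sales are to a restaurant for resale), but is overridden by (h): (h) is engaged — the compliance score is 57 points, under the 61 points limit. (i), which would lift (h), does not operate here — the prepared meals contain no meat or seafood. So (a) is unavailable.
Exception (b) is satisfied on its face — a current General Notice is held; the seller is a natural person; items are individually labelled. But: (l) operates against (b): a current Annual Waiver is held. So (b) is unavailable.
Exception (c) fails — the qualifying period is 185 days, not less than 180 days.
Exception (d) requires that the seller displays an ingredient notice at the point of sale; but no ingredient notice is displayed, so (d) is unavailable.
Exception (e) is satisfied on its face — the reference index is 206, less than the 267 limit; a current Standing Declaration is held; all sales are at a certified farmers' market. But: (o) operates against (e): the registered capacity is 4,310 units, under the 4,510 units limit. (e) is therefore removed.
No exception is made out. Oren falls within the general rule.

Yes — Oren must hold a vendor licence.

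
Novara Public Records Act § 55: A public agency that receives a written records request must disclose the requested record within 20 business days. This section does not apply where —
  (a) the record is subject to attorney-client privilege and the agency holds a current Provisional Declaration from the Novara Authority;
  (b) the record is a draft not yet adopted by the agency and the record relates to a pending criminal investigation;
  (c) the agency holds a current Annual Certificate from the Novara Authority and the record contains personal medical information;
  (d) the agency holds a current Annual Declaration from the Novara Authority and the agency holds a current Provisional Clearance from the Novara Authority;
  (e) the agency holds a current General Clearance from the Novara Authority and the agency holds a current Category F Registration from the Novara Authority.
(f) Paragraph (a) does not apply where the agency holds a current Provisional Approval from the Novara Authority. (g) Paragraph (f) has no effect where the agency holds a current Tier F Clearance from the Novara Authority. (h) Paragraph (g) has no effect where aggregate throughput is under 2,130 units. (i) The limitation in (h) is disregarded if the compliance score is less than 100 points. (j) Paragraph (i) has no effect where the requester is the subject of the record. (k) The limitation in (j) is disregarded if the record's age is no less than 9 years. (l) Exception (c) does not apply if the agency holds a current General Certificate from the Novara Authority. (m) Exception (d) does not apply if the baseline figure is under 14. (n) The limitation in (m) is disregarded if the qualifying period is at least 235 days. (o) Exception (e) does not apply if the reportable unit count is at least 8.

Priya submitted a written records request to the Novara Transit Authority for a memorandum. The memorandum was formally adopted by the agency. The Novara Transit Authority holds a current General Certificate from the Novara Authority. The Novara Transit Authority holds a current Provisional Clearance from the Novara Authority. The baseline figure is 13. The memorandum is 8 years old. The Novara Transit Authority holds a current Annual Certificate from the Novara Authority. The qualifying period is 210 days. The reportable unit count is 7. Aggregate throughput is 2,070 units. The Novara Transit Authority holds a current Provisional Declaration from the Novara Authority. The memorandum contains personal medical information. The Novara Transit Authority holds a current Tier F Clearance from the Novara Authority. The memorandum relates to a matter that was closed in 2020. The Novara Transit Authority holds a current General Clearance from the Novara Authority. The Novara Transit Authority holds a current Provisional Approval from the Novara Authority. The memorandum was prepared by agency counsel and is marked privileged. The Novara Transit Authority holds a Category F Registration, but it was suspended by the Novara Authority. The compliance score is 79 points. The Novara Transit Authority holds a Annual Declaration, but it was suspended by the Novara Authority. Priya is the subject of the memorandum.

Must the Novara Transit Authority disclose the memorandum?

Exception (a): the memorandum is privileged; a current Provisional Declaration is held — every condition holds. Turning to paragraphs (f)–(k): (f) operates against (a): a current Provisional Approval is held. (g) is triggered (a current Tier F Clearance is held), but is overridden by (h): (h) operates against (g): aggregate throughput is 2,070 units, under the 2,130 units limit. (i) is triggered (the compliance score is 79 points, less than the 100 points limit), but is itself disapplied by (j): (j) is engaged — Priya is the subject of the memorandum. (k) does not operate here (the record's age is 8 years, short of 9 years), so (j) stands. So (a) is unavailable.
Exception (b) fails — the memorandum has been formally adopted.
Exception (c): a current Annual Certificate is held; the memorandum contains personal medical information — every condition holds. However, paragraph (l) must be considered: (l) operates against (c): a current General Certificate is held. So (c) is unavailable.
Exception (d) fails — the Annual Declaration is not current.
Exception (e) requires that the agency holds a current Category F Registration from the Novara Authority; but no current Category F Registration is held, so (e) is unavailable.
Every exception is unavailable, so the rule governs.

Yes — the Novara Transit Authority must disclose the memorandum.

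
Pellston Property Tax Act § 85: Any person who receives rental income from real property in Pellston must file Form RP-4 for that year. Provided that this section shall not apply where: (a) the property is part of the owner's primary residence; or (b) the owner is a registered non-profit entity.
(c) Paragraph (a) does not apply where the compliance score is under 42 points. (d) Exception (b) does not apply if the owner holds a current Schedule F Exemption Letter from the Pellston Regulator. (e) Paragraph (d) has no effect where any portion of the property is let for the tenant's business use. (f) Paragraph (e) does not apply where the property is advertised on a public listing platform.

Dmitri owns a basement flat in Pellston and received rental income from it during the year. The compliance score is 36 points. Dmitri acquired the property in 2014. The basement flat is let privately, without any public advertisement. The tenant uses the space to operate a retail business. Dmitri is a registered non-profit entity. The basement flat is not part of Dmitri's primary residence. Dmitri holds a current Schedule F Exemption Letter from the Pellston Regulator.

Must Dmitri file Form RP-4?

No — exception (b) applies; Dmitri is not required to file Form RP-4.

Exception (a) fails — the basement flat is not part of the primary residence.
Exception (b)'s conditions are all satisfied: Dmitri is a registered non-profit. Under paragraphs (d)–(f): (d) operates (a current Schedule F Exemption Letter is held), but is displaced by (e): (e) is engaged — the space is let for business use. (f) is not triggered (the property is let privately without advertisement), so (e) stands. So (b) applies.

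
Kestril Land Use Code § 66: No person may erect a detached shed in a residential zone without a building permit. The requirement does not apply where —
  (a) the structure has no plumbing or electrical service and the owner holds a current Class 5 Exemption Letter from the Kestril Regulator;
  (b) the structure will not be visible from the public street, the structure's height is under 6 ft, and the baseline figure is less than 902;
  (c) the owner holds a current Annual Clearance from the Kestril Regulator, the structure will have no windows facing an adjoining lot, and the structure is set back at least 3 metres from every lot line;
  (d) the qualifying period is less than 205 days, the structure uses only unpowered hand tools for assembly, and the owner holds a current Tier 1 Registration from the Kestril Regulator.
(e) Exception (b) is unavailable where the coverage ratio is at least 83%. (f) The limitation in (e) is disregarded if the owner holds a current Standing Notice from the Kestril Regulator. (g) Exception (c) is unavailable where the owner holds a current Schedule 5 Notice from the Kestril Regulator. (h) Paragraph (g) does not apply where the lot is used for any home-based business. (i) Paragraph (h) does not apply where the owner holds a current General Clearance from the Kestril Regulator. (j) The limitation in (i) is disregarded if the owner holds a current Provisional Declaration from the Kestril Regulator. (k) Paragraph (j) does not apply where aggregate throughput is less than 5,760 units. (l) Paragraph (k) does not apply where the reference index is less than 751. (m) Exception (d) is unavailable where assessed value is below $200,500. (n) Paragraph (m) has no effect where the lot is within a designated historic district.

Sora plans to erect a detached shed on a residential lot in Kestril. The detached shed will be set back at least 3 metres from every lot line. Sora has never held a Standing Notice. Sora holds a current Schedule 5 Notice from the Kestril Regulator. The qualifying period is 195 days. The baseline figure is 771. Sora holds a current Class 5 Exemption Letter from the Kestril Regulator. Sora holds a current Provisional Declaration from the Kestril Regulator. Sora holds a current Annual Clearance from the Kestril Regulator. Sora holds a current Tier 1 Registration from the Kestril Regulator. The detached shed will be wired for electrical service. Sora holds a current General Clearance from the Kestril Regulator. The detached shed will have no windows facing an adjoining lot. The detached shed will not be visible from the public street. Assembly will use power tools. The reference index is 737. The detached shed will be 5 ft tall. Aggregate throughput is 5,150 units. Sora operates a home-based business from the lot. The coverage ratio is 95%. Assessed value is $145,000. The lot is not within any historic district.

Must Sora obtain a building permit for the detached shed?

No — exception (c) applies; Sora does not need a building permit.

Exception (a) does not apply: electrical service is planned.
Exception (b): the structure will not be visible from the street; the structure's height is 5 ft, under the 6 ft limit; the baseline figure is 771, less than the 902 limit — every condition holds. Turning to paragraphs (e)–(f): (e) operates against (b): the coverage ratio is 95%, meeting the 83% threshold. (f), which would lift (e), does not operate here — no current Standing Notice is held. So (b) is unavailable.
Exception (c): a current Annual Clearance is held; no windows face an adjoining lot; the setback is at least 3 m on every side — every condition holds. Applying paragraphs (g)–(l): (g) is engaged (a current Schedule 5 Notice is held), but is set aside by (h): (h) operates against (g): a home-based business operates on the lot. (i) is engaged (a current General Clearance is held), but is itself disapplied by (j): (j) operates against (i): a current Provisional Declaration is held. (k) would limit (j) — aggregate throughput is 5,150 units, less than the 5,760 units limit — but (l) sets (k) aside: (l) operates against (k): the reference index is 737, less than the 751 limit. Exception (c) stands.
Exception (d) requires that the structure uses only unpowered hand tools for assembly; but assembly uses power tools, so (d) is unavailable.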